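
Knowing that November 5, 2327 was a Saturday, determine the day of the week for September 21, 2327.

Count forward from the earlier date (September 21, 2327) to the later (November 5, 2327):
September 2327: 30 − 21 = 9 days remain.
Then October (31): 31 days.
November 1–5, 2327: 5 days.
Total: 9 + 31 + 5 = 45 days.
45 mod 7 = 3, so 3 days before Saturday is Wednesday.

Wednesday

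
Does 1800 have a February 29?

No

1800 is not a leap year (divisible by 100 but not 400).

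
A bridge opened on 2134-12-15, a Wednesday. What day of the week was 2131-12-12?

Count forward from the earlier date (December 12, 2131) to the later (December 15, 2134):
Day-of-year of December 12, 2131: 346.
Day-of-year of December 15, 2134: 349.
2131 has 365 days, so 365 − 346 = 19 days remain in 2131.
Full years: 2132: 366; 2133: 365. Sum = 731.
Total: 19 + 731 + 349 = 1099 days.
1099 is a multiple of 7, so 2131-12-12 falls on the same weekday: Wednesday.

Wednesday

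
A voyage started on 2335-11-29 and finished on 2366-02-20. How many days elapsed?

11041

From November 29, 2335 to November 29, 2365: 30 years, of which 8 contain a Feb 29 — 22×365 + 8×366 = 10958 days.
November 2365: 30 − 29 = 1 day remains.
Then December (31), January (31): 31 + 31 = 62 days.
February 1–20, 2366: 20 days (2366 is not a leap year).
Residual: 83 days.
Total: 11041 days.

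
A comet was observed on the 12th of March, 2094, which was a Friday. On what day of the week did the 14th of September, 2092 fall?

Count forward from the earlier date (September 14, 2092) to the later (March 12, 2094):
September 14, 2092 → September 14, 2093: 365 days.
September 2093: 30 − 14 = 16 days remain.
Then October (31), November (30), December (31), January (31), February 2094 (28): 31 + 30 + 31 + 31 + 28 = 151 days.
March 1–12, 2094: 12 days.
Residual: 179 days.
Total: 544 days.
544 mod 7 = 5, so 5 days before Friday is Sunday.

Sunday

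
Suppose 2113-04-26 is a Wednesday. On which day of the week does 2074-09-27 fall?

Thursday

Count forward from the earlier date (September 27, 2074) to the later (April 26, 2113):
Day-of-year of September 27, 2074: 270.
Day-of-year of April 26, 2113: 116.
2074 has 365 days, so 365 − 270 = 95 days remain in 2074.
Full years 2075–2112: 29 common + 9 leap = 29×365 + 9×366 = 13879 days.
Total: 95 + 13879 + 116 = 14090 days.
14090 mod 7 = 6, so 6 days before Wednesday is Thursday.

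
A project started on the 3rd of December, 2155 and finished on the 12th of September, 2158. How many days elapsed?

1014

December 3, 2155 → December 3, 2156: 366 days (2156 is a leap year).
December 3, 2156 → December 3, 2157: 365 days.
December 2157: 31 − 3 = 28 days remain.
Then January (31), February 2158 (28), March (31), April (30), May (31), June (30), July (31), August (31): 31 + 28 + 31 + 30 + 31 + 30 + 31 + 31 = 243 days.
September 1–12, 2158: 12 days.
Residual: 283 days.
Total: 1014 days.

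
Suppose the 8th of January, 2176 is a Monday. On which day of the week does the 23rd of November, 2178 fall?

Monday

January 8, 2176 → January 8, 2177: 366 days (2176 is a leap year).
January 8, 2177 → January 8, 2178: 365 days.
January 2178: 31 − 8 = 23 days remain.
Then 9 full months totalling 273 days.
November 1–23, 2178: 23 days.
Residual: 319 days.
Total: 1050 days.
1050 is a multiple of 7, so the 23rd of November, 2178 falls on the same weekday: Monday.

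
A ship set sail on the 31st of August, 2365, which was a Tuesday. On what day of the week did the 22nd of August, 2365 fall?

Count forward from the earlier date (August 22, 2365) to the later (August 31, 2365):
Within August 2365: 31 − 22 = 9 days.
9 mod 7 = 2, so 2 days before Tuesday is Sunday.

Sunday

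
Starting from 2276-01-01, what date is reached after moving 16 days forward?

2276-01-17

Count 16 days after January 1, 2276:
Within January 2276: 17 − 1 = 16 days.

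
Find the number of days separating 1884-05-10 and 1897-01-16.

4634

Day-of-year of May 10, 1884: 131.
Day-of-year of January 16, 1897: 16.
1884 has 366 days, so 366 − 131 = 235 days remain in 1884.
Full years 1885–1896: 9 common + 3 leap = 9×365 + 3×366 = 4383 days.
Total: 235 + 4383 + 16 = 4634 days.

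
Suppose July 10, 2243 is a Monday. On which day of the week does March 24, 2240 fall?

Tuesday

Count forward from the earlier date (March 24, 2240) to the later (July 10, 2243):
March 24, 2240 → March 24, 2241: 365 days.
March 24, 2241 → March 24, 2242: 365 days.
March 24, 2242 → March 24, 2243: 365 days.
March 2243: 31 − 24 = 7 days remain.
Then April (30), May (31), June (30): 30 + 31 + 30 = 91 days.
July 1–10, 2243: 10 days.
Residual: 108 days.
Total: 1203 days.
1203 mod 7 = 6, so 6 days before Monday is Tuesday.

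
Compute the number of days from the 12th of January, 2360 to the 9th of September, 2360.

241

January 2360: 31 − 12 = 19 days remain.
Then February 2360 (29), March (31), April (30), May (31), June (30), July (31), August (31): 29 + 31 + 30 + 31 + 30 + 31 + 31 = 213 days.
September 1–9, 2360: 9 days.
Total: 19 + 213 + 9 = 241 days.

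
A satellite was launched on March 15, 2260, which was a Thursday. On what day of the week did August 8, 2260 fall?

March 2260: 31 − 15 = 16 days remain.
Then April (30), May (31), June (30), July (31): 30 + 31 + 30 + 31 = 122 days.
August 1–8, 2260: 8 days.
Total: 16 + 122 + 8 = 146 days.
146 mod 7 = 6, so 6 days after Thursday is Wednesday.

Wednesday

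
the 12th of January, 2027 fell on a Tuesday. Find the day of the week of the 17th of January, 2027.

Sunday

Within January 2027: 17 − 12 = 5 days.
5 mod 7 = 5, so 5 days after Tuesday is Sunday.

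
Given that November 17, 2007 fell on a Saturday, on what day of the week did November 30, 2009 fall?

Monday

November 2007: 30 − 17 = 13 days remain.
Then 23 full months totalling 701 days.
November 1–30, 2009: 30 days.
Total: 13 + 701 + 30 = 744 days.
744 mod 7 = 2, so 2 days after Saturday is Monday.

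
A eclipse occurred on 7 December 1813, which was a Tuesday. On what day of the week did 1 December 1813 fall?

Wednesday

Count forward from the earlier date (December 1, 1813) to the later (December 7, 1813):
Within December 1813: 7 − 1 = 6 days.
6 mod 7 = 6, so 6 days before Tuesday is Wednesday.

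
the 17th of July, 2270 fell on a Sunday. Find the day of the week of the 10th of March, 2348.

Wednesday

Day-of-year of July 17, 2270: 198.
Day-of-year of March 10, 2348: 70.
2270 has 365 days, so 365 − 198 = 167 days remain in 2270.
Full years 2271–2347: 59 common + 18 leap = 59×365 + 18×366 = 28123 days.
Total: 167 + 28123 + 70 = 28360 days.
28360 mod 7 = 3, so 3 days after Sunday is Wednesday.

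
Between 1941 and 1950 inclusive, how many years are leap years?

Years divisible by 4 in [1941, 1950]: 1944, 1948.
No century exceptions apply. Count: 2.

2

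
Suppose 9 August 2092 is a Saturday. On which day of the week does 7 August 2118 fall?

Day-of-year of August 9, 2092: 222.
Day-of-year of August 7, 2118: 219.
2092 has 366 days, so 366 − 222 = 144 days remain in 2092.
Full years 2093–2117: 20 common + 5 leap = 20×365 + 5×366 = 9130 days.
Total: 144 + 9130 + 219 = 9493 days.
9493 mod 7 = 1, so 1 day after Saturday is Sunday.

Sunday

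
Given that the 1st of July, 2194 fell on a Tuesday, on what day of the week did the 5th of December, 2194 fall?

July 2194: 31 − 1 = 30 days remain.
Then August (31), September (30), October (31), November (30): 31 + 30 + 31 + 30 = 122 days.
December 1–5, 2194: 5 days.
Total: 30 + 122 + 5 = 157 days.
157 mod 7 = 3, so 3 days after Tuesday is Friday.

Friday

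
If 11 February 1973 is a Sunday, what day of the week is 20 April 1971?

Tuesday

Count forward from the earlier date (April 20, 1971) to the later (February 11, 1973):
Day-of-year of April 20, 1971: 110.
Day-of-year of February 11, 1973: 42.
1971 has 365 days, so 365 − 110 = 255 days remain in 1971.
Full years: 1972: 366. Sum = 366.
Total: 255 + 366 + 42 = 663 days.
663 mod 7 = 5, so 5 days before Sunday is Tuesday.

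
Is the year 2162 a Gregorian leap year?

No

2162 is not a leap year.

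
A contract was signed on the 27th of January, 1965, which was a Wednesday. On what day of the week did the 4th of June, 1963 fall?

Tuesday

Count forward from the earlier date (June 4, 1963) to the later (January 27, 1965):
June 4, 1963 → June 4, 1964: 366 days (1964 is a leap year).
June 1964: 30 − 4 = 26 days remain.
Then July (31), August (31), September (30), October (31), November (30), December (31): 31 + 31 + 30 + 31 + 30 + 31 = 184 days.
January 1–27, 1965: 27 days.
Residual: 237 days.
Total: 603 days.
603 mod 7 = 1, so 1 day before Wednesday is Tuesday.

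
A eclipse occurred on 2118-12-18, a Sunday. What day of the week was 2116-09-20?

Sunday

Count forward from the earlier date (September 20, 2116) to the later (December 18, 2118):
Day-of-year of September 20, 2116: 264.
Day-of-year of December 18, 2118: 352.
2116 has 366 days, so 366 − 264 = 102 days remain in 2116.
Full years: 2117: 365. Sum = 365.
Total: 102 + 365 + 352 = 819 days.
819 is a multiple of 7, so 2116-09-20 falls on the same weekday: Sunday.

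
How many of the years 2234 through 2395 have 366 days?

Years divisible by 4: 2236, 2240, …, 2392 — 40 in all.
Of these, 2300 is divisible by 100 but not 400, so not leap.
Leap years: 40 − 1 = 39.

39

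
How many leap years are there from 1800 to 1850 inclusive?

Years divisible by 4: 1800, 1804, …, 1848 — 13 in all.
Of these, 1800 is divisible by 100 but not 400, so not leap.
Leap years: 13 − 1 = 12.

12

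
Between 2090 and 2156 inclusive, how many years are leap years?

16

Years divisible by 4: 2092, 2096, …, 2156 — 17 in all.
Of these, 2100 is divisible by 100 but not 400, so not leap.
Leap years: 17 − 1 = 16.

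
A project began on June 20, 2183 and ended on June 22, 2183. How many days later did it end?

2

Within June 2183: 22 − 20 = 2 days.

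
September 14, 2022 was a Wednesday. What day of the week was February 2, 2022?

Wednesday

Count forward from the earlier date (February 2, 2022) to the later (September 14, 2022):
February 2022: 28 − 2 = 26 days remain (2022 is not a leap year, so February has 28 days).
Then March (31), April (30), May (31), June (30), July (31), August (31): 31 + 30 + 31 + 30 + 31 + 31 = 184 days.
September 1–14, 2022: 14 days.
Total: 26 + 184 + 14 = 224 days.
224 is a multiple of 7, so February 2, 2022 falls on the same weekday: Wednesday.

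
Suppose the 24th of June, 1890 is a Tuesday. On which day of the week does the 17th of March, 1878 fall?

Count forward from the earlier date (March 17, 1878) to the later (June 24, 1890):
From March 17, 1878 to March 17, 1890: 12 years, of which 3 contain a Feb 29 — 9×365 + 3×366 = 4383 days.
March 1890: 31 − 17 = 14 days remain.
Then April (30), May (31): 30 + 31 = 61 days.
June 1–24, 1890: 24 days.
Residual: 99 days.
Total: 4482 days.
4482 mod 7 = 2, so 2 days before Tuesday is Sunday.

Sunday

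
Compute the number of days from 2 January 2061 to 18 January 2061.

Within January 2061: 18 − 2 = 16 days.

16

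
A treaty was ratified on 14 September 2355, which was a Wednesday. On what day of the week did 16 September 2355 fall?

Within September 2355: 16 − 14 = 2 days.
2 mod 7 = 2, so 2 days after Wednesday is Friday.

Friday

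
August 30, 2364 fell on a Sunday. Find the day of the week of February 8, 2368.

Day-of-year of August 30, 2364: 243.
Day-of-year of February 8, 2368: 39.
2364 has 366 days, so 366 − 243 = 123 days remain in 2364.
Full years: 2365: 365; 2366: 365; 2367: 365. Sum = 1095.
Total: 123 + 1095 + 39 = 1257 days.
1257 mod 7 = 4, so 4 days after Sunday is Thursday.

Thursday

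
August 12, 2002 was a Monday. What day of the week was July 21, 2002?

Count forward from the earlier date (July 21, 2002) to the later (August 12, 2002):
July 2002: 31 − 21 = 10 days remain.
August 1–12, 2002: 12 days.
Total: 10 + 12 = 22 days.
22 mod 7 = 1, so 1 day before Monday is Sunday.

Sunday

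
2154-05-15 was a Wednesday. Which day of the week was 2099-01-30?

Count forward from the earlier date (January 30, 2099) to the later (May 15, 2154):
Day-of-year of January 30, 2099: 30.
Day-of-year of May 15, 2154: 135.
2099 has 365 days, so 365 − 30 = 335 days remain in 2099.
Full years 2100–2153: 41 common + 13 leap = 41×365 + 13×366 = 19723 days.
Total: 335 + 19723 + 135 = 20193 days.
20193 mod 7 = 5, so 5 days before Wednesday is Friday.

Friday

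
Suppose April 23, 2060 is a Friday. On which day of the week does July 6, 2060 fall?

Tuesday

April 2060: 30 − 23 = 7 days remain.
Then May (31), June (30): 31 + 30 = 61 days.
July 1–6, 2060: 6 days.
Total: 7 + 61 + 6 = 74 days.
74 mod 7 = 4, so 4 days after Friday is Tuesday.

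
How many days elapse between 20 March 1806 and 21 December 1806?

March 1806: 31 − 20 = 11 days remain.
Then April (30), May (31), June (30), July (31), August (31), September (30), October (31), November (30): 30 + 31 + 30 + 31 + 31 + 30 + 31 + 30 = 244 days.
December 1–21, 1806: 21 days.
Total: 11 + 244 + 21 = 276 days.

276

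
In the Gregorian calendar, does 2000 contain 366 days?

Yes

2000 is a leap year (divisible by 400).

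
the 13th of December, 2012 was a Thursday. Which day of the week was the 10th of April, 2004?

Count forward from the earlier date (April 10, 2004) to the later (December 13, 2012):
Day-of-year of April 10, 2004: 101.
Day-of-year of December 13, 2012: 348.
2004 has 366 days, so 366 − 101 = 265 days remain in 2004.
Full years 2005–2011: 6 common + 1 leap = 6×365 + 1×366 = 2556 days.
Total: 265 + 2556 + 348 = 3169 days.
3169 mod 7 = 5, so 5 days before Thursday is Saturday.

Saturday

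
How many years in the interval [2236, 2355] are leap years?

29

Years divisible by 4: 2236, 2240, …, 2352 — 30 in all.
Of these, 2300 is divisible by 100 but not 400, so not leap.
Leap years: 30 − 1 = 29.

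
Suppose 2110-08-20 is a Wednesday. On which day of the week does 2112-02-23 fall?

August 20, 2110 → August 20, 2111: 365 days.
August 2111: 31 − 20 = 11 days remain.
Then September (30), October (31), November (30), December (31), January (31): 30 + 31 + 30 + 31 + 31 = 153 days.
February 1–23, 2112: 23 days (2112 is a leap year).
Residual: 187 days.
Total: 552 days.
552 mod 7 = 6, so 6 days after Wednesday is Tuesday.

Tuesday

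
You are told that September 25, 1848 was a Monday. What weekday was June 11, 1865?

Day-of-year of September 25, 1848: 269.
Day-of-year of June 11, 1865: 162.
1848 has 366 days, so 366 − 269 = 97 days remain in 1848.
Full years 1849–1864: 12 common + 4 leap = 12×365 + 4×366 = 5844 days.
Total: 97 + 5844 + 162 = 6103 days.
6103 mod 7 = 6, so 6 days after Monday is Sunday.

Sunday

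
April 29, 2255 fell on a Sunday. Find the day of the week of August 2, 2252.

Count forward from the earlier date (August 2, 2252) to the later (April 29, 2255):
Day-of-year of August 2, 2252: 215.
Day-of-year of April 29, 2255: 119.
2252 has 366 days, so 366 − 215 = 151 days remain in 2252.
Full years: 2253: 365; 2254: 365. Sum = 730.
Total: 151 + 730 + 119 = 1000 days.
1000 mod 7 = 6, so 6 days before Sunday is Monday.

Monday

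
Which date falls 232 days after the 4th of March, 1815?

the 22nd of October, 1815

Count 232 days after March 4, 1815:
March 1815: 31 − 4 = 27 days remain.
Then April (30), May (31), June (30), July (31), August (31), September (30): 30 + 31 + 30 + 31 + 31 + 30 = 183 days.
October 1–22, 1815: 22 days.
Total: 27 + 183 + 22 = 232 days.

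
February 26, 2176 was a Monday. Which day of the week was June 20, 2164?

Wednesday

Count forward from the earlier date (June 20, 2164) to the later (February 26, 2176):
From June 20, 2164 to June 20, 2175: 11 years, of which 2 contain a Feb 29 — 9×365 + 2×366 = 4017 days.
June 2175: 30 − 20 = 10 days remain.
Then July (31), August (31), September (30), October (31), November (30), December (31), January (31): 31 + 31 + 30 + 31 + 30 + 31 + 31 = 215 days.
February 1–26, 2176: 26 days (2176 is a leap year).
Residual: 251 days.
Total: 4268 days.
4268 mod 7 = 5, so 5 days before Monday is Wednesday.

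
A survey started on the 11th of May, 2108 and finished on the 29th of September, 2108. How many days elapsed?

May 2108: 31 − 11 = 20 days remain.
Then June (30), July (31), August (31): 30 + 31 + 31 = 92 days.
September 1–29, 2108: 29 days.
Total: 20 + 92 + 29 = 141 days.

141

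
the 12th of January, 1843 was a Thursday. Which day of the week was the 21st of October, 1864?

Friday

From January 12, 1843 to January 12, 1864: 21 years, of which 5 contain a Feb 29 — 16×365 + 5×366 = 7670 days.
January 1864: 31 − 12 = 19 days remain.
Then February 1864 (29), March (31), April (30), May (31), June (30), July (31), August (31), September (30): 29 + 31 + 30 + 31 + 30 + 31 + 31 + 30 = 243 days.
October 1–21, 1864: 21 days.
Residual: 283 days.
Total: 7953 days.
7953 mod 7 = 1, so 1 day after Thursday is Friday.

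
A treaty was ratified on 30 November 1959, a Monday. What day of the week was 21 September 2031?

From November 30, 1959 to November 30, 2030: 71 years, of which 18 contain a Feb 29 — 53×365 + 18×366 = 25933 days.
(2000 is a leap year (divisible by 400).)
November 2030: 30 − 30 = 0 days remain.
Then 9 full months totalling 274 days.
September 1–21, 2031: 21 days.
Residual: 295 days.
Total: 26228 days.
26228 mod 7 = 6, so 6 days after Monday is Sunday.

Sunday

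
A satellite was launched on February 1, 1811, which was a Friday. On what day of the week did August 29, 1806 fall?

Count forward from the earlier date (August 29, 1806) to the later (February 1, 1811):
Day-of-year of August 29, 1806: 241.
Day-of-year of February 1, 1811: 32.
1806 has 365 days, so 365 − 241 = 124 days remain in 1806.
Full years: 1807: 365; 1808: 366; 1809: 365; 1810: 365. Sum = 1461.
Total: 124 + 1461 + 32 = 1617 days.
1617 is a multiple of 7, so August 29, 1806 falls on the same weekday: Friday.

Friday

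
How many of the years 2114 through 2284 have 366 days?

42

Years divisible by 4: 2116, 2120, …, 2284 — 43 in all.
Of these, 2200 is divisible by 100 but not 400, so not leap.
Leap years: 43 − 1 = 42.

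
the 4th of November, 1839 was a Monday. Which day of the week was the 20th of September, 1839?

Friday

Count forward from the earlier date (September 20, 1839) to the later (November 4, 1839):
September 1839: 30 − 20 = 10 days remain.
Then October (31): 31 days.
November 1–4, 1839: 4 days.
Total: 10 + 31 + 4 = 45 days.
45 mod 7 = 3, so 3 days before Monday is Friday.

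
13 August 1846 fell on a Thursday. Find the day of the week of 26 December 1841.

Count forward from the earlier date (December 26, 1841) to the later (August 13, 1846):
Day-of-year of December 26, 1841: 360.
Day-of-year of August 13, 1846: 225.
1841 has 365 days, so 365 − 360 = 5 days remain in 1841.
Full years: 1842: 365; 1843: 365; 1844: 366; 1845: 365. Sum = 1461.
Total: 5 + 1461 + 225 = 1691 days.
1691 mod 7 = 4, so 4 days before Thursday is Sunday.

Sunday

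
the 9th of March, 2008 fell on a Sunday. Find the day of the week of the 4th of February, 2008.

Count forward from the earlier date (February 4, 2008) to the later (March 9, 2008):
February 2008: 29 − 4 = 25 days remain (2008 is a leap year, so February has 29 days).
March 1–9, 2008: 9 days.
Total: 25 + 9 = 34 days.
34 mod 7 = 6, so 6 days before Sunday is Monday.

Monday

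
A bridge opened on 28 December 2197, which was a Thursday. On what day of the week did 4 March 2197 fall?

Count forward from the earlier date (March 4, 2197) to the later (December 28, 2197):
March 2197: 31 − 4 = 27 days remain.
Then April (30), May (31), June (30), July (31), August (31), September (30), October (31), November (30): 30 + 31 + 30 + 31 + 31 + 30 + 31 + 30 = 244 days.
December 1–28, 2197: 28 days.
Total: 27 + 244 + 28 = 299 days.
299 mod 7 = 5, so 5 days before Thursday is Saturday.

Saturday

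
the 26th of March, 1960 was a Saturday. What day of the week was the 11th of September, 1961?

Day-of-year of March 26, 1960: 86.
Day-of-year of September 11, 1961: 254.
1960 has 366 days, so 366 − 86 = 280 days remain in 1960.
Total: 280 + 254 = 534 days.
534 mod 7 = 2, so 2 days after Saturday is Monday.

Monday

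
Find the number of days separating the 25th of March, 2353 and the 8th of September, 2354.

Day-of-year of March 25, 2353: 84.
Day-of-year of September 8, 2354: 251.
2353 has 365 days, so 365 − 84 = 281 days remain in 2353.
Total: 281 + 251 = 532 days.

532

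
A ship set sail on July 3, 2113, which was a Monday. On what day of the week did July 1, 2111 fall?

Count forward from the earlier date (July 1, 2111) to the later (July 3, 2113):
Day-of-year of July 1, 2111: 182.
Day-of-year of July 3, 2113: 184.
2111 has 365 days, so 365 − 182 = 183 days remain in 2111.
Full years: 2112: 366. Sum = 366.
Total: 183 + 366 + 184 = 733 days.
733 mod 7 = 5, so 5 days before Monday is Wednesday.

Wednesday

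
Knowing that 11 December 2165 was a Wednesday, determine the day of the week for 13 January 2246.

Tuesday

Day-of-year of December 11, 2165: 345.
Day-of-year of January 13, 2246: 13.
2165 has 365 days, so 365 − 345 = 20 days remain in 2165.
Full years 2166–2245: 61 common + 19 leap = 61×365 + 19×366 = 29219 days.
Total: 20 + 29219 + 13 = 29252 days.
29252 mod 7 = 6, so 6 days after Wednesday is Tuesday.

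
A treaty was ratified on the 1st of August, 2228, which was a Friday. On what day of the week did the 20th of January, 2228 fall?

Count forward from the earlier date (January 20, 2228) to the later (August 1, 2228):
January 2228: 31 − 20 = 11 days remain.
Then February 2228 (29), March (31), April (30), May (31), June (30), July (31): 29 + 31 + 30 + 31 + 30 + 31 = 182 days.
August 1, 2228: 1 day.
Total: 11 + 182 + 1 = 194 days.
194 mod 7 = 5, so 5 days before Friday is Sunday.

Sunday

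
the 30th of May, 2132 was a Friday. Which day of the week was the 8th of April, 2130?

Count forward from the earlier date (April 8, 2130) to the later (May 30, 2132):
Day-of-year of April 8, 2130: 98.
Day-of-year of May 30, 2132: 151.
2130 has 365 days, so 365 − 98 = 267 days remain in 2130.
Full years: 2131: 365. Sum = 365.
Total: 267 + 365 + 151 = 783 days.
783 mod 7 = 6, so 6 days before Friday is Saturday.

Saturday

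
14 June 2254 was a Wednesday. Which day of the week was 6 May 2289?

Monday

From June 14, 2254 to June 14, 2288: 34 years, of which 9 contain a Feb 29 — 25×365 + 9×366 = 12419 days.
June 2288: 30 − 14 = 16 days remain.
Then 10 full months totalling 304 days.
May 1–6, 2289: 6 days.
Residual: 326 days.
Total: 12745 days.
12745 mod 7 = 5, so 5 days after Wednesday is Monday.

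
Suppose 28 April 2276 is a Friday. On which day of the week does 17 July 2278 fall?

Wednesday

Day-of-year of April 28, 2276: 119.
Day-of-year of July 17, 2278: 198.
2276 has 366 days, so 366 − 119 = 247 days remain in 2276.
Full years: 2277: 365. Sum = 365.
Total: 247 + 365 + 198 = 810 days.
810 mod 7 = 5, so 5 days after Friday is Wednesday.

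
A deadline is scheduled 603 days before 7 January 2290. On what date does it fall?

14 May 2288

Count 603 days before January 7, 2290:
Day-of-year of May 14, 2288: 135.
Day-of-year of January 7, 2290: 7.
2288 has 366 days, so 366 − 135 = 231 days remain in 2288.
Full years: 2289: 365. Sum = 365.
Total: 231 + 365 + 7 = 603 days.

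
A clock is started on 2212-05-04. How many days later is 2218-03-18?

May 4, 2212 → May 4, 2213: 365 days.
May 4, 2213 → May 4, 2214: 365 days.
May 4, 2214 → May 4, 2215: 365 days.
May 4, 2215 → May 4, 2216: 366 days (2216 is a leap year).
May 4, 2216 → May 4, 2217: 365 days.
May 2217: 31 − 4 = 27 days remain.
Then 9 full months totalling 273 days.
March 1–18, 2218: 18 days.
Residual: 318 days.
Total: 2144 days.

2144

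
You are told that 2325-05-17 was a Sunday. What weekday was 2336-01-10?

Friday

From May 17, 2325 to May 17, 2335: 10 years, of which 2 contain a Feb 29 — 8×365 + 2×366 = 3652 days.
May 2335: 31 − 17 = 14 days remain.
Then June (30), July (31), August (31), September (30), October (31), November (30), December (31): 30 + 31 + 31 + 30 + 31 + 30 + 31 = 214 days.
January 1–10, 2336: 10 days.
Residual: 238 days.
Total: 3890 days.
3890 mod 7 = 5, so 5 days after Sunday is Friday.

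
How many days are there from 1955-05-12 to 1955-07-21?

May 1955: 31 − 12 = 19 days remain.
Then June (30): 30 days.
July 1–21, 1955: 21 days.
Total: 19 + 30 + 21 = 70 days.

70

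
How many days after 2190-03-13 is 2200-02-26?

From March 13, 2190 to March 13, 2199: 9 years, of which 2 contain a Feb 29 — 7×365 + 2×366 = 3287 days.
March 2199: 31 − 13 = 18 days remain.
Then 10 full months totalling 306 days.
February 1–26, 2200: 26 days (2200 is not a leap year (divisible by 100 but not 400)).
Residual: 350 days.
Total: 3637 days.

3637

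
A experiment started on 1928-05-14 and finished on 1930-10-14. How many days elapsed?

Day-of-year of May 14, 1928: 135.
Day-of-year of October 14, 1930: 287.
1928 has 366 days, so 366 − 135 = 231 days remain in 1928.
Full years: 1929: 365. Sum = 365.
Total: 231 + 365 + 287 = 883 days.

883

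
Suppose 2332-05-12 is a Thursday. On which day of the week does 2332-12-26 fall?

May 2332: 31 − 12 = 19 days remain.
Then June (30), July (31), August (31), September (30), October (31), November (30): 30 + 31 + 31 + 30 + 31 + 30 = 183 days.
December 1–26, 2332: 26 days.
Total: 19 + 183 + 26 = 228 days.
228 mod 7 = 4, so 4 days after Thursday is Monday.

Monday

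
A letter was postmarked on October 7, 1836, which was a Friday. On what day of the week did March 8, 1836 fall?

Tuesday

Count forward from the earlier date (March 8, 1836) to the later (October 7, 1836):
March 1836: 31 − 8 = 23 days remain.
Then April (30), May (31), June (30), July (31), August (31), September (30): 30 + 31 + 30 + 31 + 31 + 30 = 183 days.
October 1–7, 1836: 7 days.
Total: 23 + 183 + 7 = 213 days.
213 mod 7 = 3, so 3 days before Friday is Tuesday.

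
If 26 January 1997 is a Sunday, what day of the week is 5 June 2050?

From January 26, 1997 to January 26, 2050: 53 years, of which 13 contain a Feb 29 — 40×365 + 13×366 = 19358 days.
(2000 is a leap year (divisible by 400).)
January 2050: 31 − 26 = 5 days remain.
Then February 2050 (28), March (31), April (30), May (31): 28 + 31 + 30 + 31 = 120 days.
June 1–5, 2050: 5 days.
Residual: 130 days.
Total: 19488 days.
19488 is a multiple of 7, so 5 June 2050 falls on the same weekday: Sunday.

Sunday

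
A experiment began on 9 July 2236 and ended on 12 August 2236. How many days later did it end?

34

July 2236: 31 − 9 = 22 days remain.
August 1–12, 2236: 12 days.
Total: 22 + 12 = 34 days.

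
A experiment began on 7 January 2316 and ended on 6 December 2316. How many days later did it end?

334

January 2316: 31 − 7 = 24 days remain.
Then 10 full months totalling 304 days.
December 1–6, 2316: 6 days.
Total: 24 + 304 + 6 = 334 days.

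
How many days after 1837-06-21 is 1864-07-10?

9881

Day-of-year of June 21, 1837: 172.
Day-of-year of July 10, 1864: 192.
1837 has 365 days, so 365 − 172 = 193 days remain in 1837.
Full years 1838–1863: 20 common + 6 leap = 20×365 + 6×366 = 9496 days.
Total: 193 + 9496 + 192 = 9881 days.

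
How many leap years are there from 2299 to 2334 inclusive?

8

Years divisible by 4 in [2299, 2334]: 2300, 2304, 2308, 2312, 2316, 2320, 2324, 2328, 2332.
Of these, 2300 is divisible by 100 but not 400, so not leap.
Leap years: 9 − 1 = 8.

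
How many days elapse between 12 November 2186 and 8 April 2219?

11834

From November 12, 2186 to November 12, 2218: 32 years, of which 7 contain a Feb 29 — 25×365 + 7×366 = 11687 days.
(2200 is not a leap year (divisible by 100 but not 400).)
November 2218: 30 − 12 = 18 days remain.
Then December (31), January (31), February 2219 (28), March (31): 31 + 31 + 28 + 31 = 121 days.
April 1–8, 2219: 8 days.
Residual: 147 days.
Total: 11834 days.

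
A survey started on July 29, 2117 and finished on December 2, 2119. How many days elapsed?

856

July 29, 2117 → July 29, 2118: 365 days.
July 29, 2118 → July 29, 2119: 365 days.
July 2119: 31 − 29 = 2 days remain.
Then August (31), September (30), October (31), November (30): 31 + 30 + 31 + 30 = 122 days.
December 1–2, 2119: 2 days.
Residual: 126 days.
Total: 856 days.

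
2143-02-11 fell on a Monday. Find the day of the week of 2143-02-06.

Count forward from the earlier date (February 6, 2143) to the later (February 11, 2143):
Within February 2143: 11 − 6 = 5 days.
5 mod 7 = 5, so 5 days before Monday is Wednesday.

Wednesday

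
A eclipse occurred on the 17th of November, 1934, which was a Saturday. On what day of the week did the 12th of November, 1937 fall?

November 17, 1934 → November 17, 1935: 365 days.
November 17, 1935 → November 17, 1936: 366 days (1936 is a leap year).
November 1936: 30 − 17 = 13 days remain.
Then 11 full months totalling 335 days.
November 1–12, 1937: 12 days.
Residual: 360 days.
Total: 1091 days.
1091 mod 7 = 6, so 6 days after Saturday is Friday.

Friday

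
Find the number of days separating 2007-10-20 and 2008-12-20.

427

October 2007: 31 − 20 = 11 days remain.
Then 13 full months totalling 396 days.
December 1–20, 2008: 20 days.
Total: 11 + 396 + 20 = 427 days.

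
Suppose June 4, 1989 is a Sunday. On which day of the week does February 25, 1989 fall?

Saturday

Count forward from the earlier date (February 25, 1989) to the later (June 4, 1989):
February 1989: 28 − 25 = 3 days remain (1989 is not a leap year, so February has 28 days).
Then March (31), April (30), May (31): 31 + 30 + 31 = 92 days.
June 1–4, 1989: 4 days.
Total: 3 + 92 + 4 = 99 days.
99 mod 7 = 1, so 1 day before Sunday is Saturday.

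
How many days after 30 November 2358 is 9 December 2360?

November 2358: 30 − 30 = 0 days remain.
Then 24 full months totalling 731 days.
December 1–9, 2360: 9 days.
Total: 0 + 731 + 9 = 740 days.

740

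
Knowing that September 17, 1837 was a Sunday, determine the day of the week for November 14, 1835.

Saturday

Count forward from the earlier date (November 14, 1835) to the later (September 17, 1837):
November 1835: 30 − 14 = 16 days remain.
Then 21 full months totalling 640 days.
September 1–17, 1837: 17 days.
Total: 16 + 640 + 17 = 673 days.
673 mod 7 = 1, so 1 day before Sunday is Saturday.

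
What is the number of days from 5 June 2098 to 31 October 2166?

24984

From June 5, 2098 to June 5, 2166: 68 years, of which 16 contain a Feb 29 — 52×365 + 16×366 = 24836 days.
(2100 is not a leap year (divisible by 100 but not 400).)
June 2166: 30 − 5 = 25 days remain.
Then July (31), August (31), September (30): 31 + 31 + 30 = 92 days.
October 1–31, 2166: 31 days.
Residual: 148 days.
Total: 24984 days.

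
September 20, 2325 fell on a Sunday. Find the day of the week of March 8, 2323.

Thursday

Count forward from the earlier date (March 8, 2323) to the later (September 20, 2325):
March 2323: 31 − 8 = 23 days remain.
Then 29 full months totalling 884 days.
September 1–20, 2325: 20 days.
Total: 23 + 884 + 20 = 927 days.
927 mod 7 = 3, so 3 days before Sunday is Thursday.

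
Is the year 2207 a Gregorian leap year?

No

2207 is not a leap year.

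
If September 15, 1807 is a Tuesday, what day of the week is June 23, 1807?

Tuesday

Count forward from the earlier date (June 23, 1807) to the later (September 15, 1807):
June 1807: 30 − 23 = 7 days remain.
Then July (31), August (31): 31 + 31 = 62 days.
September 1–15, 1807: 15 days.
Total: 7 + 62 + 15 = 84 days.
84 is a multiple of 7, so June 23, 1807 falls on the same weekday: Tuesday.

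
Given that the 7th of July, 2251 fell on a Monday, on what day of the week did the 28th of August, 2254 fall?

Monday

July 7, 2251 → July 7, 2252: 366 days (2252 is a leap year).
July 7, 2252 → July 7, 2253: 365 days.
July 7, 2253 → July 7, 2254: 365 days.
July 2254: 31 − 7 = 24 days remain.
August 1–28, 2254: 28 days.
Residual: 52 days.
Total: 1148 days.
1148 is a multiple of 7, so the 28th of August, 2254 falls on the same weekday: Monday.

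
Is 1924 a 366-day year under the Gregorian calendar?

1924 is a leap year.

Yes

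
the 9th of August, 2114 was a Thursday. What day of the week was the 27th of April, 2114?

Count forward from the earlier date (April 27, 2114) to the later (August 9, 2114):
April 2114: 30 − 27 = 3 days remain.
Then May (31), June (30), July (31): 31 + 30 + 31 = 92 days.
August 1–9, 2114: 9 days.
Total: 3 + 92 + 9 = 104 days.
104 mod 7 = 6, so 6 days before Thursday is Friday.

Friday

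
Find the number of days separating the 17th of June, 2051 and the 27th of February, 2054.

986

Day-of-year of June 17, 2051: 168.
Day-of-year of February 27, 2054: 58.
2051 has 365 days, so 365 − 168 = 197 days remain in 2051.
Full years: 2052: 366; 2053: 365. Sum = 731.
Total: 197 + 731 + 58 = 986 days.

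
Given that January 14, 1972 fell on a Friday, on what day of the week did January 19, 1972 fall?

Within January 1972: 19 − 14 = 5 days.
5 mod 7 = 5, so 5 days after Friday is Wednesday.

Wednesday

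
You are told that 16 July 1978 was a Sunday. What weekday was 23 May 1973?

Count forward from the earlier date (May 23, 1973) to the later (July 16, 1978):
Day-of-year of May 23, 1973: 143.
Day-of-year of July 16, 1978: 197.
1973 has 365 days, so 365 − 143 = 222 days remain in 1973.
Full years: 1974: 365; 1975: 365; 1976: 366; 1977: 365. Sum = 1461.
Total: 222 + 1461 + 197 = 1880 days.
1880 mod 7 = 4, so 4 days before Sunday is Wednesday.

Wednesday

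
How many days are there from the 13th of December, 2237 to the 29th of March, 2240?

December 13, 2237 → December 13, 2238: 365 days.
December 13, 2238 → December 13, 2239: 365 days.
December 2239: 31 − 13 = 18 days remain.
Then January (31), February 2240 (29): 31 + 29 = 60 days.
March 1–29, 2240: 29 days.
Residual: 107 days.
Total: 837 days.

837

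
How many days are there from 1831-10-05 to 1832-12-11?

433

October 1831: 31 − 5 = 26 days remain.
Then 13 full months totalling 396 days.
December 1–11, 1832: 11 days.
Total: 26 + 396 + 11 = 433 days.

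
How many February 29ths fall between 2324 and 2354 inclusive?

Years divisible by 4 in [2324, 2354]: 2324, 2328, 2332, 2336, 2340, 2344, 2348, 2352.
No century exceptions apply. Count: 8.

8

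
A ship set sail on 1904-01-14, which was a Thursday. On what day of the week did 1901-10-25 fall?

Friday

Count forward from the earlier date (October 25, 1901) to the later (January 14, 1904):
October 25, 1901 → October 25, 1902: 365 days.
October 25, 1902 → October 25, 1903: 365 days.
October 1903: 31 − 25 = 6 days remain.
Then November (30), December (31): 30 + 31 = 61 days.
January 1–14, 1904: 14 days.
Residual: 81 days.
Total: 811 days.
811 mod 7 = 6, so 6 days before Thursday is Friday.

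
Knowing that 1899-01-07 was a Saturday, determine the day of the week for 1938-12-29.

From January 7, 1899 to January 7, 1938: 39 years, of which 9 contain a Feb 29 — 30×365 + 9×366 = 14244 days.
(1900 is not a leap year (divisible by 100 but not 400).)
January 1938: 31 − 7 = 24 days remain.
Then 10 full months totalling 303 days.
December 1–29, 1938: 29 days.
Residual: 356 days.
Total: 14600 days.
14600 mod 7 = 5, so 5 days after Saturday is Thursday.

Thursday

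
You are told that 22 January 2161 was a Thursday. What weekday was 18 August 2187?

From January 22, 2161 to January 22, 2187: 26 years, of which 6 contain a Feb 29 — 20×365 + 6×366 = 9496 days.
January 2187: 31 − 22 = 9 days remain.
Then February 2187 (28), March (31), April (30), May (31), June (30), July (31): 28 + 31 + 30 + 31 + 30 + 31 = 181 days.
August 1–18, 2187: 18 days.
Residual: 208 days.
Total: 9704 days.
9704 mod 7 = 2, so 2 days after Thursday is Saturday.

Saturday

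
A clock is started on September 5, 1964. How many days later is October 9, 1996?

Day-of-year of September 5, 1964: 249.
Day-of-year of October 9, 1996: 283.
1964 has 366 days, so 366 − 249 = 117 days remain in 1964.
Full years 1965–1995: 24 common + 7 leap = 24×365 + 7×366 = 11322 days.
Total: 117 + 11322 + 283 = 11722 days.

11722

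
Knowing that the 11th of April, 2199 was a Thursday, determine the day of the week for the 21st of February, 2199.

Thursday

Count forward from the earlier date (February 21, 2199) to the later (April 11, 2199):
February 2199: 28 − 21 = 7 days remain (2199 is not a leap year, so February has 28 days).
Then March (31): 31 days.
April 1–11, 2199: 11 days.
Total: 7 + 31 + 11 = 49 days.
49 is a multiple of 7, so the 21st of February, 2199 falls on the same weekday: Thursday.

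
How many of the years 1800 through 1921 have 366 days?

Years divisible by 4: 1800, 1804, …, 1920 — 31 in all.
Of these, 1800, 1900 are divisible by 100 but not 400, so not leap.
Leap years: 31 − 2 = 29.

29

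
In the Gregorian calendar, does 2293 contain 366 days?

2293 is not a leap year.

No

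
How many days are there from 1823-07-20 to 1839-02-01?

5675

From July 20, 1823 to July 20, 1838: 15 years, of which 4 contain a Feb 29 — 11×365 + 4×366 = 5479 days.
July 1838: 31 − 20 = 11 days remain.
Then August (31), September (30), October (31), November (30), December (31), January (31): 31 + 30 + 31 + 30 + 31 + 31 = 184 days.
February 1, 1839: 1 day (1839 is not a leap year).
Residual: 196 days.
Total: 5675 days.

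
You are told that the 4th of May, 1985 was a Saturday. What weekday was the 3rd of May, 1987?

Sunday

Day-of-year of May 4, 1985: 124.
Day-of-year of May 3, 1987: 123.
1985 has 365 days, so 365 − 124 = 241 days remain in 1985.
Full years: 1986: 365. Sum = 365.
Total: 241 + 365 + 123 = 729 days.
729 mod 7 = 1, so 1 day after Saturday is Sunday.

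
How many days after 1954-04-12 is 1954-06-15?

April 1954: 30 − 12 = 18 days remain.
Then May (31): 31 days.
June 1–15, 1954: 15 days.
Total: 18 + 31 + 15 = 64 days.

64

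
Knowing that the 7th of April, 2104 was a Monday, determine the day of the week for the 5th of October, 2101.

Count forward from the earlier date (October 5, 2101) to the later (April 7, 2104):
Day-of-year of October 5, 2101: 278.
Day-of-year of April 7, 2104: 98.
2101 has 365 days, so 365 − 278 = 87 days remain in 2101.
Full years: 2102: 365; 2103: 365. Sum = 730.
Total: 87 + 730 + 98 = 915 days.
915 mod 7 = 5, so 5 days before Monday is Wednesday.

Wednesday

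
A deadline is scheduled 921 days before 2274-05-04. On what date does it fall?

2271-10-26

Count 921 days before May 4, 2274:
Day-of-year of October 26, 2271: 299.
Day-of-year of May 4, 2274: 124.
2271 has 365 days, so 365 − 299 = 66 days remain in 2271.
Full years: 2272: 366; 2273: 365. Sum = 731.
Total: 66 + 731 + 124 = 921 days.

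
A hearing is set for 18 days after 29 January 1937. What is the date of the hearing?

16 February 1937

Count 18 days after January 29, 1937:
January 1937: 31 − 29 = 2 days remain.
February 1–16, 1937: 16 days (1937 is not a leap year).
Total: 2 + 16 = 18 days.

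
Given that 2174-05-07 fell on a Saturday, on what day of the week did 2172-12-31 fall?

Count forward from the earlier date (December 31, 2172) to the later (May 7, 2174):
December 31, 2172 → December 31, 2173: 365 days.
December 2173: 31 − 31 = 0 days remain.
Then January (31), February 2174 (28), March (31), April (30): 31 + 28 + 31 + 30 = 120 days.
May 1–7, 2174: 7 days.
Residual: 127 days.
Total: 492 days.
492 mod 7 = 2, so 2 days before Saturday is Thursday.

Thursday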